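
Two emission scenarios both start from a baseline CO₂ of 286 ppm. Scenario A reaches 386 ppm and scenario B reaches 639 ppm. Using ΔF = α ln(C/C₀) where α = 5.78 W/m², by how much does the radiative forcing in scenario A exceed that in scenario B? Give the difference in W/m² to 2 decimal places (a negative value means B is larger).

ΔF_A = 5.78 ln(386/286) = 5.78 × 0.29985 = 1.7331 W/m².
ΔF_B = 5.78 ln(639/286) = 5.78 × 0.80391 = 4.6466 W/m².
Difference: 1.7331 − 4.6466 = -2.9135 W/m².
(Equivalently, ΔF_A − ΔF_B = 5.78 ln(386/639) = 5.78 × -0.50407 = -2.9135 W/m².)

ΔF_A − ΔF_B = -2.91 W/m²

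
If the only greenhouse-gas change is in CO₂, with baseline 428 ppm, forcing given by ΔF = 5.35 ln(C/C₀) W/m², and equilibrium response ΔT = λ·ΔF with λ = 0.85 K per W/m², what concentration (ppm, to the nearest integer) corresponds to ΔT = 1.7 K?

C ≈ 622 ppm

Required forcing: ΔF = ΔT/λ = 1.7/0.85 = 2.0000 W/m².
Then ln(C/428) = ΔF/5.35 = 2.0000/5.35 = 0.37383.
So C = 428 × e^0.37383 = 428 × 1.45329 = 622.01 ppm.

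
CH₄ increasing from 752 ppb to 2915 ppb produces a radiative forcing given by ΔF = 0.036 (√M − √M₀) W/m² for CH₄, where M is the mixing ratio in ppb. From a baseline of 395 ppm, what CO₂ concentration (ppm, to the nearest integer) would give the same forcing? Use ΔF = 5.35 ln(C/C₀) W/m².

CH₄ forcing: 0.036 × (√2915 − √752) = 0.036 × (53.9907 − 27.4226) = 0.036 × 26.5681 = 0.95645 W/m².
Set 5.35 ln(C/395) = 0.95645: ln(C/395) = 0.95645/5.35 = 0.17878, so C = 395 × e^0.17878 = 395 × 1.19576 = 472.33 ppm.

C ≈ 472 ppm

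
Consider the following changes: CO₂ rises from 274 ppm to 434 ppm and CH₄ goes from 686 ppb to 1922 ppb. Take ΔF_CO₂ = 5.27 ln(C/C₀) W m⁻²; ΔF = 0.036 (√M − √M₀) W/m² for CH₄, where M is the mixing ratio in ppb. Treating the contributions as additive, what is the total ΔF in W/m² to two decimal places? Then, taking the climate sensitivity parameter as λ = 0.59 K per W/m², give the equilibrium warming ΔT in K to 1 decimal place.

CO₂: 5.27 × ln(434/274) = 5.27 × ln(1.58394) = 5.27 × 0.45992 = 2.4238 W/m².
CH₄: 0.036 × (√1922 − √686) = 0.036 × (43.8406 − 26.1916) = 0.036 × 17.6490 = 0.6354 W/m².
Total ΔF = 2.4238 + 0.6354 = 3.0592 W/m².
ΔT = λ ΔF = 0.59 × 3.06 = 1.8054 K.

ΔF = 3.06 W/m²; ΔT = 1.8 K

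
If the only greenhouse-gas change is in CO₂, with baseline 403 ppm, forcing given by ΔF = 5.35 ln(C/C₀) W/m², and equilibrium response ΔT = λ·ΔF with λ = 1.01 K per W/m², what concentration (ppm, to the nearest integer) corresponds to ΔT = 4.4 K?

Required forcing: ΔF = ΔT/λ = 4.4/1.01 = 4.3564 W/m².
Then ln(C/403) = ΔF/5.35 = 4.3564/5.35 = 0.81428.
So C = 403 × e^0.81428 = 403 × 2.25755 = 909.79 ppm.

C ≈ 910 ppm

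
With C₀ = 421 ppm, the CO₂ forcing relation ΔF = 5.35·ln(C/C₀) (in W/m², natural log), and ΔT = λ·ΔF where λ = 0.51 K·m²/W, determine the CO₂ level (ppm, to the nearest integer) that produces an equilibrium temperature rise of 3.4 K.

Required forcing: ΔF = ΔT/λ = 3.4/0.51 = 6.6667 W/m².
Then ln(C/421) = ΔF/5.35 = 6.6667/5.35 = 1.24611.
So C = 421 × e^1.24611 = 421 × 3.47679 = 1463.73 ppm.

C ≈ 1464 ppm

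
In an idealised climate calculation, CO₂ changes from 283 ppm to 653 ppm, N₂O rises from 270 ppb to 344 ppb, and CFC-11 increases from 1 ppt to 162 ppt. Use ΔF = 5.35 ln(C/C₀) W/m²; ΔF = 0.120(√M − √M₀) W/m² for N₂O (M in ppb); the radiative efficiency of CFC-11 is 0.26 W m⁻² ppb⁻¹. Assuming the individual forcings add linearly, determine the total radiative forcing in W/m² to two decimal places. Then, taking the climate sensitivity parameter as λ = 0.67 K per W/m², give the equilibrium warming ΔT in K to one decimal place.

ΔF = 4.77 W/m²; ΔT = 3.2 K

CO₂: 5.35 × ln(653/283) = 5.35 × ln(2.30742) = 5.35 × 0.83613 = 4.4733 W/m².
N₂O: 0.120 × (√344 − √270) = 0.120 × (18.5472 − 16.4317) = 0.120 × 2.1155 = 0.2539 W/m².
CFC-11: Δ = 162 − 1 = 161 ppt = 0.161 ppb; ΔF = 0.26 × 0.161 = 0.0419 W/m².
Total ΔF = 4.4733 + 0.2539 + 0.0419 = 4.7691 W/m².
ΔT = λ ΔF = 0.67 × 4.77 = 3.1959 K.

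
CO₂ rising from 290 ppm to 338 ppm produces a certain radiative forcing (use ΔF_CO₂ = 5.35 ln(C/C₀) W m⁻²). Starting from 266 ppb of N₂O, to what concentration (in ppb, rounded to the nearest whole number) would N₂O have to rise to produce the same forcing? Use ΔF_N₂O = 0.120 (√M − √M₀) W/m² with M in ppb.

M ≈ 535 ppb

CO₂ forcing: 5.35 × ln(338/290) = 5.35 × 0.153165 = 0.81943 W/m².
Set 0.120(√M − √266) = 0.81943: √M = 0.81943/0.120 + √266 = 6.8286 + 16.3095 = 23.1381.
M = (23.1381)² = 535.37 ppb.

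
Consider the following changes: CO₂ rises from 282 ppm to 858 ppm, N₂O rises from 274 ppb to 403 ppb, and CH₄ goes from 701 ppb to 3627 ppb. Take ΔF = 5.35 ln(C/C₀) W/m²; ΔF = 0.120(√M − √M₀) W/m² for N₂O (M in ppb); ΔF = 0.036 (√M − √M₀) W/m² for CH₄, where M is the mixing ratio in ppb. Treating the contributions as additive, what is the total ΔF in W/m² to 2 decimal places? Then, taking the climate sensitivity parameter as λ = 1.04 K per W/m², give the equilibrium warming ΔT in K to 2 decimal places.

ΔF = 7.59 W/m²; ΔT = 7.89 K

CO₂: 5.35 × ln(858/282) = 5.35 × ln(3.04255) = 5.35 × 1.11270 = 5.9529 W/m².
N₂O: 0.120 × (√403 − √274) = 0.120 × (20.0749 − 16.5529) = 0.120 × 3.5220 = 0.4226 W/m².
CH₄: 0.036 × (√3627 − √701) = 0.036 × (60.2246 − 26.4764) = 0.036 × 33.7482 = 1.2149 W/m².
Total ΔF = 5.9529 + 0.4226 + 1.2149 = 7.5904 W/m².
ΔT = λ ΔF = 1.04 × 7.59 = 7.8936 K.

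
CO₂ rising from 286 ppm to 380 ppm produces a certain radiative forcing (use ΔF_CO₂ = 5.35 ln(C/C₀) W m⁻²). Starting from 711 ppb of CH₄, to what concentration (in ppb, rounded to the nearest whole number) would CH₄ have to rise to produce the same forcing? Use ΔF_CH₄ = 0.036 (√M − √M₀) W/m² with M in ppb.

M ≈ 4747 ppb

CO₂ forcing: 5.35 × ln(380/286) = 5.35 × 0.284179 = 1.52036 W/m².
Set 0.036(√M − √711) = 1.52036: √M = 1.52036/0.036 + √711 = 42.2322 + 26.6646 = 68.8968.
M = (68.8968)² = 4746.77 ppb.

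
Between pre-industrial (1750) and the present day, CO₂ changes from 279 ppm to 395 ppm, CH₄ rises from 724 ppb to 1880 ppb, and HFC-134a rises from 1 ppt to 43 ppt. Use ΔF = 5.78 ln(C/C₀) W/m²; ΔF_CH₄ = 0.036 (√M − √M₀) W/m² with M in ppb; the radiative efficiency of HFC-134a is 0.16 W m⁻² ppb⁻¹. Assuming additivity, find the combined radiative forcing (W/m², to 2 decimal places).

CO₂: 5.78 × ln(395/279) = 5.78 × ln(1.41577) = 5.78 × 0.34767 = 2.0095 W/m².
CH₄: 0.036 × (√1880 − √724) = 0.036 × (43.3590 − 26.9072) = 0.036 × 16.4518 = 0.5923 W/m².
HFC-134a: Δ = 43 − 1 = 42 ppt = 0.042 ppb; ΔF = 0.16 × 0.042 = 0.0067 W/m².
Total ΔF = 2.0095 + 0.5923 + 0.0067 = 2.6085 W/m².

ΔF = 2.61 W/m²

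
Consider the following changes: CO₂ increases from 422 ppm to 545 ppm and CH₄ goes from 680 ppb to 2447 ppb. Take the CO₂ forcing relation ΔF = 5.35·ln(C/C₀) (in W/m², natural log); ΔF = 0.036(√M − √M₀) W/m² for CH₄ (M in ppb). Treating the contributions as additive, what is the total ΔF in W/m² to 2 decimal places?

ΔF = 2.21 W/m²

CO₂: 5.35 × ln(545/422) = 5.35 × ln(1.29147) = 5.35 × 0.25578 = 1.3684 W/m².
CH₄: 0.036 × (√2447 − √680) = 0.036 × (49.4672 − 26.0768) = 0.036 × 23.3904 = 0.8421 W/m².
Total ΔF = 1.3684 + 0.8421 = 2.2105 W/m².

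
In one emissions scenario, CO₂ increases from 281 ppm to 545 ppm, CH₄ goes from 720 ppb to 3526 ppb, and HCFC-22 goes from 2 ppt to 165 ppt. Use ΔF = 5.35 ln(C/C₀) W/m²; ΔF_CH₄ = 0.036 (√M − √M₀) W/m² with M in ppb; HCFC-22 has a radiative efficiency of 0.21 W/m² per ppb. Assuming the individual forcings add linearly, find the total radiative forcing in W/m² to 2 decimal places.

ΔF = 4.75 W/m²

CO₂: 5.35 × ln(545/281) = 5.35 × ln(1.93950) = 5.35 × 0.66243 = 3.5440 W/m².
CH₄: 0.036 × (√3526 − √720) = 0.036 × (59.3801 − 26.8328) = 0.036 × 32.5473 = 1.1717 W/m².
HCFC-22: Δ = 165 − 2 = 163 ppt = 0.163 ppb; ΔF = 0.21 × 0.163 = 0.0342 W/m².
Total ΔF = 3.5440 + 1.1717 + 0.0342 = 4.7499 W/m².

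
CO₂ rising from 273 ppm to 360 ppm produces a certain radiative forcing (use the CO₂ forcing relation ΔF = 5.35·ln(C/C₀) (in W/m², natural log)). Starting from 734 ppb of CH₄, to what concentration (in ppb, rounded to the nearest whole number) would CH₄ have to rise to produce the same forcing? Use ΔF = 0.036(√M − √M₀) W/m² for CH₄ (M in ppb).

CO₂ forcing: 5.35 × ln(360/273) = 5.35 × 0.276632 = 1.47998 W/m².
Set 0.036(√M − √734) = 1.47998: √M = 1.47998/0.036 + √734 = 41.1106 + 27.0924 = 68.2030.
M = (68.2030)² = 4651.65 ppb.

M ≈ 4652 ppb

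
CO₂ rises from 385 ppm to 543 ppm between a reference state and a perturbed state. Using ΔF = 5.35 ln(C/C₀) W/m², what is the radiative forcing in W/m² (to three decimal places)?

ΔF = 1.840 W/m²

CO₂: 5.35 × ln(543/385) = 5.35 × ln(1.41039) = 5.35 × 0.34387 = 1.8397 W/m².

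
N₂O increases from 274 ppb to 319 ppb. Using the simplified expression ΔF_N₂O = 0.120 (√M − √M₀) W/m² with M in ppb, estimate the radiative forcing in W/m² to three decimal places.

N₂O: 0.120 × (√319 − √274) = 0.120 × (17.8606 − 16.5529) = 0.120 × 1.3077 = 0.1569 W/m².

ΔF = 0.157 W/m²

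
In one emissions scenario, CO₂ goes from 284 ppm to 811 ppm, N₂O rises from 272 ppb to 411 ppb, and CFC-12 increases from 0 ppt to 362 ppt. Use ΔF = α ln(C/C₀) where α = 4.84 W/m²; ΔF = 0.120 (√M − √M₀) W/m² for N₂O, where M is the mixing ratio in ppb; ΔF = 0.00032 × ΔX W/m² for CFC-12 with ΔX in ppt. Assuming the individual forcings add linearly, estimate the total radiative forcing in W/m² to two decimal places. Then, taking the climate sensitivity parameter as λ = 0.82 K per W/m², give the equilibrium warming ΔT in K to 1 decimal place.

CO₂: 4.84 × ln(811/284) = 4.84 × ln(2.85563) = 4.84 × 1.04929 = 5.0786 W/m².
N₂O: 0.120 × (√411 − √272) = 0.120 × (20.2731 − 16.4924) = 0.120 × 3.7807 = 0.4537 W/m².
CFC-12: ΔF = 0.00032 × (362 − 0) = 0.00032 × 362 = 0.1158 W/m².
Total ΔF = 5.0786 + 0.4537 + 0.1158 = 5.6481 W/m².
ΔT = λ ΔF = 0.82 × 5.65 = 4.6330 K.

ΔF = 5.65 W/m²; ΔT = 4.6 K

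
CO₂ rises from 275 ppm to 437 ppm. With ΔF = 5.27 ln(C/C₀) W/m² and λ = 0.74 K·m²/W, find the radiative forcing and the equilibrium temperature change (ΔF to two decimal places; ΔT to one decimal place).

ΔF = 2.44 W/m²; ΔT = 1.8 K

CO₂: 5.27 × ln(437/275) = 5.27 × ln(1.58909) = 5.27 × 0.46316 = 2.4409 W/m².
ΔT = λ ΔF = 0.74 × 2.44 = 1.8056 K.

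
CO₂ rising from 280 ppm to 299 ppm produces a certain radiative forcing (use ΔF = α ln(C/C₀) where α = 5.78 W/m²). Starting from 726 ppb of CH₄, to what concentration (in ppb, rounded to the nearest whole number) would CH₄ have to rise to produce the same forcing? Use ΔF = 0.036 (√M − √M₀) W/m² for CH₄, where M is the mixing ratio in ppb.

M ≈ 1405 ppb

CO₂ forcing: 5.78 × ln(299/280) = 5.78 × 0.065654 = 0.37948 W/m².
Set 0.036(√M − √726) = 0.37948: √M = 0.37948/0.036 + √726 = 10.5411 + 26.9444 = 37.4855.
M = (37.4855)² = 1405.16 ppb.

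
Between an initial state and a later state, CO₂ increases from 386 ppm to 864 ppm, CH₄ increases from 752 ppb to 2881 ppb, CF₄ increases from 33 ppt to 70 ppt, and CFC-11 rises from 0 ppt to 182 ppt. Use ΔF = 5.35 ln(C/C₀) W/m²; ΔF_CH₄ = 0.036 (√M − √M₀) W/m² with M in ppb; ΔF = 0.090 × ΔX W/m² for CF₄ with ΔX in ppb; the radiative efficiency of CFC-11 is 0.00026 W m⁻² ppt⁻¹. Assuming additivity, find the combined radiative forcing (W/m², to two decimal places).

CO₂: 5.35 × ln(864/386) = 5.35 × ln(2.23834) = 5.35 × 0.80573 = 4.3107 W/m².
CH₄: 0.036 × (√2881 − √752) = 0.036 × (53.6749 − 27.4226) = 0.036 × 26.2523 = 0.9451 W/m².
CF₄: Δ = 70 − 33 = 37 ppt = 0.037 ppb; ΔF = 0.090 × 0.037 = 0.0033 W/m².
CFC-11: ΔF = 0.00026 × (182 − 0) = 0.00026 × 182 = 0.0473 W/m².
Total ΔF = 4.3107 + 0.9451 + 0.0033 + 0.0473 = 5.3064 W/m².

ΔF = 5.31 W/m²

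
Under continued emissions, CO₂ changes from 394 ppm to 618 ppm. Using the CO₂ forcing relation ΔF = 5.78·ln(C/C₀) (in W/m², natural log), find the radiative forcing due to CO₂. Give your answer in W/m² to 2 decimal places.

CO₂: 5.78 × ln(618/394) = 5.78 × ln(1.56853) = 5.78 × 0.45014 = 2.6018 W/m².

ΔF = 2.60 W/m²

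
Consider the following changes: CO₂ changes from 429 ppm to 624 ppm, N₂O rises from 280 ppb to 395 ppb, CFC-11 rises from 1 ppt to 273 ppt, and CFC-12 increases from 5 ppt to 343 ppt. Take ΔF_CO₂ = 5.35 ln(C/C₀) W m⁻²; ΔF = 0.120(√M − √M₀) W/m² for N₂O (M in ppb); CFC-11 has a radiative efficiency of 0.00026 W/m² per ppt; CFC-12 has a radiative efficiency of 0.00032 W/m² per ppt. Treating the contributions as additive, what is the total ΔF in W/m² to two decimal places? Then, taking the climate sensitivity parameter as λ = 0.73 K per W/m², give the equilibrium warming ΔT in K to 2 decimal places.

CO₂: 5.35 × ln(624/429) = 5.35 × ln(1.45455) = 5.35 × 0.37470 = 2.0046 W/m².
N₂O: 0.120 × (√395 − √280) = 0.120 × (19.8746 − 16.7332) = 0.120 × 3.1414 = 0.3770 W/m².
CFC-11: ΔF = 0.00026 × (273 − 1) = 0.00026 × 272 = 0.0707 W/m².
CFC-12: ΔF = 0.00032 × (343 − 5) = 0.00032 × 338 = 0.1082 W/m².
Total ΔF = 2.0046 + 0.3770 + 0.0707 + 0.1082 = 2.5605 W/m².
ΔT = λ ΔF = 0.73 × 2.56 = 1.8688 K.

ΔF = 2.56 W/m²; ΔT = 1.87 K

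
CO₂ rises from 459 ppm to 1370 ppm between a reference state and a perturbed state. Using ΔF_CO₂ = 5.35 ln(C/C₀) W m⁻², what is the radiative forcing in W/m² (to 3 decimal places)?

CO₂: 5.35 × ln(1370/459) = 5.35 × ln(2.98475) = 5.35 × 1.09352 = 5.8503 W/m².

ΔF = 5.850 W/m²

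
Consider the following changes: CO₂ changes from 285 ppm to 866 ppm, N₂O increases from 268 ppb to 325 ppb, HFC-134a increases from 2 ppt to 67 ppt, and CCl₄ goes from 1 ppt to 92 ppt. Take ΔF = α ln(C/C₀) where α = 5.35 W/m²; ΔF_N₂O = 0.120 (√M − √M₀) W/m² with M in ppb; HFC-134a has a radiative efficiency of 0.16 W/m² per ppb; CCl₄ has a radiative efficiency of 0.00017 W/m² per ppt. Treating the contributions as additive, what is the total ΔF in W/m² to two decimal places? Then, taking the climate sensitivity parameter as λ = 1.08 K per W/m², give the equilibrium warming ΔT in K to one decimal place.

CO₂: 5.35 × ln(866/285) = 5.35 × ln(3.03860) = 5.35 × 1.11140 = 5.9460 W/m².
N₂O: 0.120 × (√325 − √268) = 0.120 × (18.0278 − 16.3707) = 0.120 × 1.6571 = 0.1989 W/m².
HFC-134a: Δ = 67 − 2 = 65 ppt = 0.065 ppb; ΔF = 0.16 × 0.065 = 0.0104 W/m².
CCl₄: ΔF = 0.00017 × (92 − 1) = 0.00017 × 91 = 0.0155 W/m².
Total ΔF = 5.9460 + 0.1989 + 0.0104 + 0.0155 = 6.1708 W/m².
ΔT = λ ΔF = 1.08 × 6.17 = 6.6636 K.

ΔF = 6.17 W/m²; ΔT = 6.7 K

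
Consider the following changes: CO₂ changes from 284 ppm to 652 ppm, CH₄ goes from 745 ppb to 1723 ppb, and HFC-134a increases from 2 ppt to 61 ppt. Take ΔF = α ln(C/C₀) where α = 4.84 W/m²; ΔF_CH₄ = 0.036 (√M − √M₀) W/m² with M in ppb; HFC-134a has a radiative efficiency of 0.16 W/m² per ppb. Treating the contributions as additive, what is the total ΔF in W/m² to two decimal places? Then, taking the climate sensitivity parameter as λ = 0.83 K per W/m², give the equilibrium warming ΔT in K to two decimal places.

CO₂: 4.84 × ln(652/284) = 4.84 × ln(2.29577) = 4.84 × 0.83107 = 4.0224 W/m².
CH₄: 0.036 × (√1723 − √745) = 0.036 × (41.5090 − 27.2947) = 0.036 × 14.2143 = 0.5117 W/m².
HFC-134a: Δ = 61 − 2 = 59 ppt = 0.059 ppb; ΔF = 0.16 × 0.059 = 0.0094 W/m².
Total ΔF = 4.0224 + 0.5117 + 0.0094 = 4.5435 W/m².
ΔT = λ ΔF = 0.83 × 4.54 = 3.7682 K.

ΔF = 4.54 W/m²; ΔT = 3.77 K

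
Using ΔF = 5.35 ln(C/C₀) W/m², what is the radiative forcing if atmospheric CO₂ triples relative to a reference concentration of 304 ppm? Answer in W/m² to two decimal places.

ΔF = 5.88 W/m²

Because the forcing depends only on the ratio C/C₀, the initial concentration does not enter.
ΔF = 5.35 × ln(3) = 5.35 × 1.09861 = 5.8776 W/m².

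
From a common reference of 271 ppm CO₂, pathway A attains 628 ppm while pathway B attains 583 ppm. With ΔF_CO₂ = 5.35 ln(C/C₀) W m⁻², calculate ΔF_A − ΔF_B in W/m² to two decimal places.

ΔF_A − ΔF_B = 0.40 W/m²

ΔF_A = 5.35 ln(628/271) = 5.35 × 0.84042 = 4.4962 W/m².
ΔF_B = 5.35 ln(583/271) = 5.35 × 0.76607 = 4.0985 W/m².
Difference: 4.4962 − 4.0985 = 0.3977 W/m².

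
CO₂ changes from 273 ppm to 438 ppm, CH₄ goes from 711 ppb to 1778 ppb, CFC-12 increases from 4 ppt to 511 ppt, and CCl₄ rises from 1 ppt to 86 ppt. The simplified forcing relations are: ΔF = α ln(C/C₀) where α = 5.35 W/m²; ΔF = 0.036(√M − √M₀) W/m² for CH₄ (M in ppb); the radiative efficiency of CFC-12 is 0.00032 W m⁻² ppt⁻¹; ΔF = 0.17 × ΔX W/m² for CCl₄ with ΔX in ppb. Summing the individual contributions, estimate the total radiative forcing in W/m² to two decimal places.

ΔF = 3.26 W/m²

CO₂: 5.35 × ln(438/273) = 5.35 × ln(1.60440) = 5.35 × 0.47275 = 2.5292 W/m².
CH₄: 0.036 × (√1778 − √711) = 0.036 × (42.1663 − 26.6646) = 0.036 × 15.5017 = 0.5581 W/m².
CFC-12: ΔF = 0.00032 × (511 − 4) = 0.00032 × 507 = 0.1622 W/m².
CCl₄: Δ = 86 − 1 = 85 ppt = 0.085 ppb; ΔF = 0.17 × 0.085 = 0.0145 W/m².
Total ΔF = 2.5292 + 0.5581 + 0.1622 + 0.0145 = 3.2640 W/m².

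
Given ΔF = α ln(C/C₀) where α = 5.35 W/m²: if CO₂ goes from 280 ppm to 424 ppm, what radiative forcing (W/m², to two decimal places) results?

ΔF = 2.22 W/m²

CO₂ absorption bands are partially saturated, so forcing scales with the logarithm of the concentration ratio.
CO₂: 5.35 × ln(424/280) = 5.35 × ln(1.51429) = 5.35 × 0.41495 = 2.2200 W/m².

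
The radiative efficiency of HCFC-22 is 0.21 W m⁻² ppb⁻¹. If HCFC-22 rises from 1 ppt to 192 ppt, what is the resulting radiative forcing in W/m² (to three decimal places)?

ΔF = 0.040 W/m²

HCFC-22: Δ = 192 − 1 = 191 ppt = 0.191 ppb; ΔF = 0.21 × 0.191 = 0.0401 W/m².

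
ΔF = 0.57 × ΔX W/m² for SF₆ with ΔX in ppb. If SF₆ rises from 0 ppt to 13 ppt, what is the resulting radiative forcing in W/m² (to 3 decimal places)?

SF₆: Δ = 13 − 0 = 13 ppt = 0.013 ppb; ΔF = 0.57 × 0.013 = 0.0074 W/m².

ΔF = 0.007 W/m²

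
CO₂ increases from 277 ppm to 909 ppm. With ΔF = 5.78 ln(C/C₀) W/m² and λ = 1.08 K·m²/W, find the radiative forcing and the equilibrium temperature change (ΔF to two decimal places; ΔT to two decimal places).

CO₂: 5.78 × ln(909/277) = 5.78 × ln(3.28159) = 5.78 × 1.18833 = 6.8685 W/m².
ΔT = λ ΔF = 1.08 × 6.87 = 7.4196 K.

ΔF = 6.87 W/m²; ΔT = 7.42 K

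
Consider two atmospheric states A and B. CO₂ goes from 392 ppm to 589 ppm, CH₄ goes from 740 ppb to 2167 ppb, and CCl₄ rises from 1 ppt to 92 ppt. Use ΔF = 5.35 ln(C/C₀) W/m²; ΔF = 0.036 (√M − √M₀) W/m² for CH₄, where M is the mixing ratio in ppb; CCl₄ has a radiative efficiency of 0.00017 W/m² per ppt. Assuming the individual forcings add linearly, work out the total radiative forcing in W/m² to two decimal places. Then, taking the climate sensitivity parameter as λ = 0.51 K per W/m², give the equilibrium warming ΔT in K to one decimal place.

CO₂: 5.35 × ln(589/392) = 5.35 × ln(1.50255) = 5.35 × 0.40716 = 2.1783 W/m².
CH₄: 0.036 × (√2167 − √740) = 0.036 × (46.5510 − 27.2029) = 0.036 × 19.3481 = 0.6965 W/m².
CCl₄: ΔF = 0.00017 × (92 − 1) = 0.00017 × 91 = 0.0155 W/m².
Total ΔF = 2.1783 + 0.6965 + 0.0155 = 2.8903 W/m².
ΔT = λ ΔF = 0.51 × 2.89 = 1.4739 K.

ΔF = 2.89 W/m²; ΔT = 1.5 K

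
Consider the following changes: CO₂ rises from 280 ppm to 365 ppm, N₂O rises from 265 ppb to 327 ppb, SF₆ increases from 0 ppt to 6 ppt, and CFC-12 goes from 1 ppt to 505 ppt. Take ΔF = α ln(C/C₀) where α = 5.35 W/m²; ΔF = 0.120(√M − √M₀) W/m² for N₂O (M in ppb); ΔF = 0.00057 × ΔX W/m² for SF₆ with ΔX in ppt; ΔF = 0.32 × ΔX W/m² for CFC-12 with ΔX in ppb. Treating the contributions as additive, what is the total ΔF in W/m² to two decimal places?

ΔF = 1.80 W/m²

CO₂: 5.35 × ln(365/280) = 5.35 × ln(1.30357) = 5.35 × 0.26511 = 1.4183 W/m².
N₂O: 0.120 × (√327 − √265) = 0.120 × (18.0831 − 16.2788) = 0.120 × 1.8043 = 0.2165 W/m².
SF₆: ΔF = 0.00057 × (6 − 0) = 0.00057 × 6 = 0.0034 W/m².
CFC-12: Δ = 505 − 1 = 504 ppt = 0.504 ppb; ΔF = 0.32 × 0.504 = 0.1613 W/m².
Total ΔF = 1.4183 + 0.2165 + 0.0034 + 0.1613 = 1.7995 W/m².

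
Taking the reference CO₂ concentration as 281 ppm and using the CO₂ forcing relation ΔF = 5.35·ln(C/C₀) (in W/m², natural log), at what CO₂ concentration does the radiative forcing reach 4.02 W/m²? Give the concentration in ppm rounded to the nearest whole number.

C ≈ 596 ppm

Set 5.35 ln(C/281) = 4.02, so ln(C/281) = 4.02/5.35 = 0.75140.
Then C/281 = e^0.75140 = 2.11997, giving C = 281 × 2.11997 = 595.71 ppm.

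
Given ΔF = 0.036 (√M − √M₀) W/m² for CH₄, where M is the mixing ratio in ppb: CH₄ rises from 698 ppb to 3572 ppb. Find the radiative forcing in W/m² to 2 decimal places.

ΔF = 1.20 W/m²

CH₄: 0.036 × (√3572 − √698) = 0.036 × (59.7662 − 26.4197) = 0.036 × 33.3465 = 1.2005 W/m².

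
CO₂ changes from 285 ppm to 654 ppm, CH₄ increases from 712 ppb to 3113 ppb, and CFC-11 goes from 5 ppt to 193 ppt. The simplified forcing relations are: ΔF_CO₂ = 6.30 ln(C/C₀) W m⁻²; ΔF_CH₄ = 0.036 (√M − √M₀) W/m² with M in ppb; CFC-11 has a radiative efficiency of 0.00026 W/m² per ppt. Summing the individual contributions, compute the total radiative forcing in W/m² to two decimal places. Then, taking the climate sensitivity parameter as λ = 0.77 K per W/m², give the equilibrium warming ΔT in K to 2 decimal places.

ΔF = 6.33 W/m²; ΔT = 4.87 K

CO₂: 6.30 × ln(654/285) = 6.30 × ln(2.29474) = 6.30 × 0.83062 = 5.2329 W/m².
CH₄: 0.036 × (√3113 − √712) = 0.036 × (55.7943 − 26.6833) = 0.036 × 29.1110 = 1.0480 W/m².
CFC-11: ΔF = 0.00026 × (193 − 5) = 0.00026 × 188 = 0.0489 W/m².
Total ΔF = 5.2329 + 1.0480 + 0.0489 = 6.3298 W/m².
ΔT = λ ΔF = 0.77 × 6.33 = 4.8741 K.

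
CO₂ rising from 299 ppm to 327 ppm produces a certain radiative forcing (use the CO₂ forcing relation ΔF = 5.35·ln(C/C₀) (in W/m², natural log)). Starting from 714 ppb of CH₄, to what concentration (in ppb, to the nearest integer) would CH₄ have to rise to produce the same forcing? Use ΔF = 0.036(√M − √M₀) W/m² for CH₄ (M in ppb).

M ≈ 1602 ppb

CO₂ forcing: 5.35 × ln(327/299) = 5.35 × 0.089517 = 0.47892 W/m².
Set 0.036(√M − √714) = 0.47892: √M = 0.47892/0.036 + √714 = 13.3033 + 26.7208 = 40.0241.
M = (40.0241)² = 1601.93 ppb.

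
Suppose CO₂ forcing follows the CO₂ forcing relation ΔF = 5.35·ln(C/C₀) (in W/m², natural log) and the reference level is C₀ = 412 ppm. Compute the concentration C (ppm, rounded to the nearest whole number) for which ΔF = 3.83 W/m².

Set 5.35 ln(C/412) = 3.83, so ln(C/412) = 3.83/5.35 = 0.71589.
Then C/412 = e^0.71589 = 2.04601, giving C = 412 × 2.04601 = 842.96 ppm.

C ≈ 843 ppm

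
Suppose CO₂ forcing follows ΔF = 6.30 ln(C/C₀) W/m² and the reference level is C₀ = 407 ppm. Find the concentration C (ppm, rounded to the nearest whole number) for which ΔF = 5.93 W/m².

Set 6.30 ln(C/407) = 5.93, so ln(C/407) = 5.93/6.30 = 0.94127.
Then C/407 = e^0.94127 = 2.56323, giving C = 407 × 2.56323 = 1043.23 ppm.

C ≈ 1043 ppm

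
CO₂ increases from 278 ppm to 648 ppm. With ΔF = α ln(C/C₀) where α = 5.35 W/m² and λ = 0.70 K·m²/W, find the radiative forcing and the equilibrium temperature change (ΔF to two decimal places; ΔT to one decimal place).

ΔF = 4.53 W/m²; ΔT = 3.2 K

CO₂: 5.35 × ln(648/278) = 5.35 × ln(2.33094) = 5.35 × 0.84627 = 4.5275 W/m².
ΔT = λ ΔF = 0.70 × 4.53 = 3.1710 K.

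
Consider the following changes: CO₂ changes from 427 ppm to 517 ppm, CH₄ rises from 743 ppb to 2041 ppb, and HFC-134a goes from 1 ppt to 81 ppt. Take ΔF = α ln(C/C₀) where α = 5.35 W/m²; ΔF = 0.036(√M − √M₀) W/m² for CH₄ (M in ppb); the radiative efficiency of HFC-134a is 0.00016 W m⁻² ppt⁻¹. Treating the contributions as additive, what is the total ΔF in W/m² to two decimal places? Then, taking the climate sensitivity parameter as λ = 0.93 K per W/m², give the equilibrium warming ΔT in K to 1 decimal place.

CO₂: 5.35 × ln(517/427) = 5.35 × ln(1.21077) = 5.35 × 0.19126 = 1.0232 W/m².
CH₄: 0.036 × (√2041 − √743) = 0.036 × (45.1774 − 27.2580) = 0.036 × 17.9194 = 0.6451 W/m².
HFC-134a: ΔF = 0.00016 × (81 − 1) = 0.00016 × 80 = 0.0128 W/m².
Total ΔF = 1.0232 + 0.6451 + 0.0128 = 1.6811 W/m².
ΔT = λ ΔF = 0.93 × 1.68 = 1.5624 K.

ΔF = 1.68 W/m²; ΔT = 1.6 K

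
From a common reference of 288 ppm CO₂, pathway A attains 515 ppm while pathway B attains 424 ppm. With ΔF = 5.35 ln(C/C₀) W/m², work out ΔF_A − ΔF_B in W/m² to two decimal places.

ΔF_A − ΔF_B = 1.04 W/m²

ΔF_A = 5.35 ln(515/288) = 5.35 × 0.58121 = 3.1095 W/m².
ΔF_B = 5.35 ln(424/288) = 5.35 × 0.38677 = 2.0692 W/m².
Difference: 3.1095 − 2.0692 = 1.0403 W/m².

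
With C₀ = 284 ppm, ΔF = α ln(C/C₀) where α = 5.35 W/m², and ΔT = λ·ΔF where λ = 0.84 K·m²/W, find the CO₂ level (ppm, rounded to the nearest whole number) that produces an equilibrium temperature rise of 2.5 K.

C ≈ 495 ppm

Required forcing: ΔF = ΔT/λ = 2.5/0.84 = 2.9762 W/m².
Then ln(C/284) = ΔF/5.35 = 2.9762/5.35 = 0.55630.
So C = 284 × e^0.55630 = 284 × 1.74421 = 495.36 ppm.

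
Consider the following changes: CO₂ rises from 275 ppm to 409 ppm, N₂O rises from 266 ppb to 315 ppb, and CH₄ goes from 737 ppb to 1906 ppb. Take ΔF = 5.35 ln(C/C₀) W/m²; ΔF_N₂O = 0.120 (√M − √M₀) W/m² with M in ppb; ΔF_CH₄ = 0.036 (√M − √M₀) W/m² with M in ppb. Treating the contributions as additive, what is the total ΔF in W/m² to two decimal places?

CO₂: 5.35 × ln(409/275) = 5.35 × ln(1.48727) = 5.35 × 0.39694 = 2.1236 W/m².
N₂O: 0.120 × (√315 − √266) = 0.120 × (17.7482 − 16.3095) = 0.120 × 1.4387 = 0.1726 W/m².
CH₄: 0.036 × (√1906 − √737) = 0.036 × (43.6578 − 27.1477) = 0.036 × 16.5101 = 0.5944 W/m².
Total ΔF = 2.1236 + 0.1726 + 0.5944 = 2.8906 W/m².

ΔF = 2.89 W/m²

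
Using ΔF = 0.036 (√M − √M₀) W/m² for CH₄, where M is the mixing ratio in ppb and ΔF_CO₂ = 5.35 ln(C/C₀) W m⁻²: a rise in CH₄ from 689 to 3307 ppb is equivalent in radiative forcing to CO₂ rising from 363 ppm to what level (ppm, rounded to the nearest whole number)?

C ≈ 448 ppm

CH₄ forcing: 0.036 × (√3307 − √689) = 0.036 × (57.5065 − 26.2488) = 0.036 × 31.2577 = 1.12528 W/m².
Set 5.35 ln(C/363) = 1.12528: ln(C/363) = 1.12528/5.35 = 0.21033, so C = 363 × e^0.21033 = 363 × 1.23409 = 447.97 ppm.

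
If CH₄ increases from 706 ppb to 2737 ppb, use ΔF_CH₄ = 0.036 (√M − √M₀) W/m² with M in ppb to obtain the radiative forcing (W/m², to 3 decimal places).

ΔF = 0.927 W/m²

CH₄: 0.036 × (√2737 − √706) = 0.036 × (52.3163 − 26.5707) = 0.036 × 25.7456 = 0.9268 W/m².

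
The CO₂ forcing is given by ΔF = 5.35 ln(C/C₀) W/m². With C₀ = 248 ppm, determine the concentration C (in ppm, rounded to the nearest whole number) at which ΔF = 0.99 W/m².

Set 5.35 ln(C/248) = 0.99, so ln(C/248) = 0.99/5.35 = 0.18505.
Then C/248 = e^0.18505 = 1.20328, giving C = 248 × 1.20328 = 298.41 ppm.

C ≈ 298 ppm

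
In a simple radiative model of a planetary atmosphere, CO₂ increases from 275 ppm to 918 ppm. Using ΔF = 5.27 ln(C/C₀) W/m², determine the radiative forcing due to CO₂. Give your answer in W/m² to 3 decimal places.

CO₂: 5.27 × ln(918/275) = 5.27 × ln(3.33818) = 5.27 × 1.20543 = 6.3526 W/m².

ΔF = 6.353 W/m²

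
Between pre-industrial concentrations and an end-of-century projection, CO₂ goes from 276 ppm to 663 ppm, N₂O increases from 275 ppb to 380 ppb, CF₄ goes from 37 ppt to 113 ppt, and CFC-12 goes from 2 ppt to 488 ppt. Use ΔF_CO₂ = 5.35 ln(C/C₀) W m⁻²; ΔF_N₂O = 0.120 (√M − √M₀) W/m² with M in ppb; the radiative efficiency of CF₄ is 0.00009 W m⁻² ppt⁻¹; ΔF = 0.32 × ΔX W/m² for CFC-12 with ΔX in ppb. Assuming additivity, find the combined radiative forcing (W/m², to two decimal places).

CO₂: 5.35 × ln(663/276) = 5.35 × ln(2.40217) = 5.35 × 0.87637 = 4.6886 W/m².
N₂O: 0.120 × (√380 − √275) = 0.120 × (19.4936 − 16.5831) = 0.120 × 2.9105 = 0.3493 W/m².
CF₄: ΔF = 0.00009 × (113 − 37) = 0.00009 × 76 = 0.0068 W/m².
CFC-12: Δ = 488 − 2 = 486 ppt = 0.486 ppb; ΔF = 0.32 × 0.486 = 0.1555 W/m².
Total ΔF = 4.6886 + 0.3493 + 0.0068 + 0.1555 = 5.2002 W/m².

ΔF = 5.20 W/m²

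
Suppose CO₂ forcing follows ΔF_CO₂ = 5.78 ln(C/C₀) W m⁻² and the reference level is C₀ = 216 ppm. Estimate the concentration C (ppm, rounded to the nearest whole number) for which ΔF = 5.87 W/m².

C ≈ 596 ppm

Set 5.78 ln(C/216) = 5.87, so ln(C/216) = 5.87/5.78 = 1.01557.
Then C/216 = e^1.01557 = 2.76094, giving C = 216 × 2.76094 = 596.36 ppm.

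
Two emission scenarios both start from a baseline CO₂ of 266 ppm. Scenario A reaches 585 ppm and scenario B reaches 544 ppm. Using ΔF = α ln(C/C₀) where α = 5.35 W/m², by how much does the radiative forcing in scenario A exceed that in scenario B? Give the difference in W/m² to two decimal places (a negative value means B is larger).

ΔF_A = 5.35 ln(585/266) = 5.35 × 0.78812 = 4.2164 W/m².
ΔF_B = 5.35 ln(544/266) = 5.35 × 0.71545 = 3.8277 W/m².
Difference: 4.2164 − 3.8277 = 0.3887 W/m².

ΔF_A − ΔF_B = 0.39 W/m²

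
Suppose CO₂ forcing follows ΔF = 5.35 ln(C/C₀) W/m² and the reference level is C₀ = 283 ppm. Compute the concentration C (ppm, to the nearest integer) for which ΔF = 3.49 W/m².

C ≈ 543 ppm

Set 5.35 ln(C/283) = 3.49, so ln(C/283) = 3.49/5.35 = 0.65234.
Then C/283 = e^0.65234 = 1.92003, giving C = 283 × 1.92003 = 543.37 ppm.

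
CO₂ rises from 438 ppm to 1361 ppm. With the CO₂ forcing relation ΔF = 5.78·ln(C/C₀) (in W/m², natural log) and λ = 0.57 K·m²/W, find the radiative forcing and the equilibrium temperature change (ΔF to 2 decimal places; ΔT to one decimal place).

ΔF = 6.55 W/m²; ΔT = 3.7 K

CO₂: 5.78 × ln(1361/438) = 5.78 × ln(3.10731) = 5.78 × 1.13376 = 6.5531 W/m².
ΔT = λ ΔF = 0.57 × 6.55 = 3.7335 K.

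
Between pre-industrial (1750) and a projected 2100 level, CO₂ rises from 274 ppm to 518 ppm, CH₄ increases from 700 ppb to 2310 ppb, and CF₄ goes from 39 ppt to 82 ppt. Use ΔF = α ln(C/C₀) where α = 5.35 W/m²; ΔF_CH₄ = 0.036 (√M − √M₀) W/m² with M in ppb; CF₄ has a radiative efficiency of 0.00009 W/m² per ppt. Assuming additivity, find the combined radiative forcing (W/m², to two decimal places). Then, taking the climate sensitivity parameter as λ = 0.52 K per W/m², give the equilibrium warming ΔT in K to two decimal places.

CO₂: 5.35 × ln(518/274) = 5.35 × ln(1.89051) = 5.35 × 0.63685 = 3.4071 W/m².
CH₄: 0.036 × (√2310 − √700) = 0.036 × (48.0625 − 26.4575) = 0.036 × 21.6050 = 0.7778 W/m².
CF₄: ΔF = 0.00009 × (82 − 39) = 0.00009 × 43 = 0.0039 W/m².
Total ΔF = 3.4071 + 0.7778 + 0.0039 = 4.1888 W/m².
ΔT = λ ΔF = 0.52 × 4.19 = 2.1788 K.

ΔF = 4.19 W/m²; ΔT = 2.18 K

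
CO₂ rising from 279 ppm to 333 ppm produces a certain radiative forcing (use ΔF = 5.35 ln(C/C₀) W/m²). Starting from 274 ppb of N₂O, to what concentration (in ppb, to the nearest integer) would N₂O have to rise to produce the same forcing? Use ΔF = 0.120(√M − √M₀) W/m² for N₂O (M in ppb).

M ≈ 597 ppb

CO₂ forcing: 5.35 × ln(333/279) = 5.35 × 0.176931 = 0.94658 W/m².
Set 0.120(√M − √274) = 0.94658: √M = 0.94658/0.120 + √274 = 7.8882 + 16.5529 = 24.4411.
M = (24.4411)² = 597.37 ppb.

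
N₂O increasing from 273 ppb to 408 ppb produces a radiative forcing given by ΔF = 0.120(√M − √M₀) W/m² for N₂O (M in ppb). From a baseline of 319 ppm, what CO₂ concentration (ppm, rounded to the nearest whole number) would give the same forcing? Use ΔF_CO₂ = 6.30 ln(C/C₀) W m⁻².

C ≈ 342 ppm

N₂O forcing: 0.120 × (√408 − √273) = 0.120 × (20.1990 − 16.5227) = 0.120 × 3.6763 = 0.44116 W/m².
Set 6.30 ln(C/319) = 0.44116: ln(C/319) = 0.44116/6.30 = 0.07003, so C = 319 × e^0.07003 = 319 × 1.07254 = 342.14 ppm.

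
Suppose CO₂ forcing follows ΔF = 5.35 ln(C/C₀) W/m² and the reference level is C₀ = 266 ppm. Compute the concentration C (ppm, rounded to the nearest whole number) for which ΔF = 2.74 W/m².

Set 5.35 ln(C/266) = 2.74, so ln(C/266) = 2.74/5.35 = 0.51215.
Then C/266 = e^0.51215 = 1.66888, giving C = 266 × 1.66888 = 443.92 ppm.

C ≈ 444 ppm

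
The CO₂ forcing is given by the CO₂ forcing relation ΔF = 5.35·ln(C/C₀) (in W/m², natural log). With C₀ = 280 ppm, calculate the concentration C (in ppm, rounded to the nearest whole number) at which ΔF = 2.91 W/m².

Set 5.35 ln(C/280) = 2.91, so ln(C/280) = 2.91/5.35 = 0.54393.
Then C/280 = e^0.54393 = 1.72276, giving C = 280 × 1.72276 = 482.37 ppm.

C ≈ 482 ppm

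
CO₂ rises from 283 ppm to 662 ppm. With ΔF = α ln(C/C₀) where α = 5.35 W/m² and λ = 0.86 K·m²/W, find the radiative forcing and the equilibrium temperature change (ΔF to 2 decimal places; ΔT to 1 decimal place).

CO₂: 5.35 × ln(662/283) = 5.35 × ln(2.33922) = 5.35 × 0.84982 = 4.5465 W/m².
ΔT = λ ΔF = 0.86 × 4.55 = 3.9130 K.

ΔF = 4.55 W/m²; ΔT = 3.9 K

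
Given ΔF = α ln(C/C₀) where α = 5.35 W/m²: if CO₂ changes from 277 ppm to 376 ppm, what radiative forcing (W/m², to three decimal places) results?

ΔF = 1.635 W/m²

CO₂: 5.35 × ln(376/277) = 5.35 × ln(1.35740) = 5.35 × 0.30557 = 1.6348 W/m².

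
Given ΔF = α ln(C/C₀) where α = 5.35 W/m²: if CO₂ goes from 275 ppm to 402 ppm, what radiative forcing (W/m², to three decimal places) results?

ΔF = 2.031 W/m²

CO₂: 5.35 × ln(402/275) = 5.35 × ln(1.46182) = 5.35 × 0.37968 = 2.0313 W/m².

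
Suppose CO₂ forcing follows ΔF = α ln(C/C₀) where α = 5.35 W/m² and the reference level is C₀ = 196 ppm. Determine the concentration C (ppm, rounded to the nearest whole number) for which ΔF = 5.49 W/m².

Set 5.35 ln(C/196) = 5.49, so ln(C/196) = 5.49/5.35 = 1.02617.
Then C/196 = e^1.02617 = 2.79036, giving C = 196 × 2.79036 = 546.91 ppm.

C ≈ 547 ppm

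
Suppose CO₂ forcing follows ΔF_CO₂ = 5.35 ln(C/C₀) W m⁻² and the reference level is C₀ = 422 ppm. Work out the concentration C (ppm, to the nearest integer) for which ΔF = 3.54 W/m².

C ≈ 818 ppm

Set 5.35 ln(C/422) = 3.54, so ln(C/422) = 3.54/5.35 = 0.66168.
Then C/422 = e^0.66168 = 1.93805, giving C = 422 × 1.93805 = 817.86 ppm.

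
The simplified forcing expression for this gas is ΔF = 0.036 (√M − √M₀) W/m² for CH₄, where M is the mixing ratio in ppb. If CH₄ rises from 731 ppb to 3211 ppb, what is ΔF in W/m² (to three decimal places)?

CH₄: 0.036 × (√3211 − √731) = 0.036 × (56.6657 − 27.0370) = 0.036 × 29.6287 = 1.0666 W/m².

ΔF = 1.067 W/m²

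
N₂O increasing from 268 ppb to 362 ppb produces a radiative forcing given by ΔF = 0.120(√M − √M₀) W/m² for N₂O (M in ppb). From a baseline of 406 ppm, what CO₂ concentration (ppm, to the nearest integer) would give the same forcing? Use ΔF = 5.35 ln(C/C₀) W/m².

C ≈ 431 ppm

N₂O forcing: 0.120 × (√362 − √268) = 0.120 × (19.0263 − 16.3707) = 0.120 × 2.6556 = 0.31867 W/m².
Set 5.35 ln(C/406) = 0.31867: ln(C/406) = 0.31867/5.35 = 0.05956, so C = 406 × e^0.05956 = 406 × 1.06137 = 430.92 ppm.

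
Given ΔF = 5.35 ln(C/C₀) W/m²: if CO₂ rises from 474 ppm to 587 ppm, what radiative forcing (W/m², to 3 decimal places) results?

ΔF = 1.144 W/m²

CO₂: 5.35 × ln(587/474) = 5.35 × ln(1.23840) = 5.35 × 0.21382 = 1.1439 W/m².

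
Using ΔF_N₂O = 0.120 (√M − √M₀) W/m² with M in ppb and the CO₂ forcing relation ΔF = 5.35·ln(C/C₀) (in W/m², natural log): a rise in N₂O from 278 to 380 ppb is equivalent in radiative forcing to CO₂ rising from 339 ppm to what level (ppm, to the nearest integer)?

C ≈ 361 ppm

N₂O forcing: 0.120 × (√380 − √278) = 0.120 × (19.4936 − 16.6733) = 0.120 × 2.8203 = 0.33844 W/m².
Set 5.35 ln(C/339) = 0.33844: ln(C/339) = 0.33844/5.35 = 0.06326, so C = 339 × e^0.06326 = 339 × 1.06530 = 361.14 ppm.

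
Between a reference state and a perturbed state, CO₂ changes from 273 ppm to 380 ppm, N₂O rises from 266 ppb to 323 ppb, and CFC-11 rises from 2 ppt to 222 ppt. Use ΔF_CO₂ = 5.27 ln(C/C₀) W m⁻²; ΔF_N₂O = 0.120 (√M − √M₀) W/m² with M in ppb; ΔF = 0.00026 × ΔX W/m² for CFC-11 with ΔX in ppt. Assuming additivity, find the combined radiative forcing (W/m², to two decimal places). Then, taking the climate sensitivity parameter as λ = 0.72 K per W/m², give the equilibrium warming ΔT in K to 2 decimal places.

CO₂: 5.27 × ln(380/273) = 5.27 × ln(1.39194) = 5.27 × 0.33070 = 1.7428 W/m².
N₂O: 0.120 × (√323 − √266) = 0.120 × (17.9722 − 16.3095) = 0.120 × 1.6627 = 0.1995 W/m².
CFC-11: ΔF = 0.00026 × (222 − 2) = 0.00026 × 220 = 0.0572 W/m².
Total ΔF = 1.7428 + 0.1995 + 0.0572 = 1.9995 W/m².
ΔT = λ ΔF = 0.72 × 2.00 = 1.4400 K.

ΔF = 2.00 W/m²; ΔT = 1.44 K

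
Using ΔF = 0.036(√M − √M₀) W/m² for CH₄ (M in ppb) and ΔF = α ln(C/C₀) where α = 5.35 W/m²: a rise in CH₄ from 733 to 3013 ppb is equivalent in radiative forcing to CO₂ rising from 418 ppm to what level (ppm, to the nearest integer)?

CH₄ forcing: 0.036 × (√3013 − √733) = 0.036 × (54.8908 − 27.0740) = 0.036 × 27.8168 = 1.00140 W/m².
Set 5.35 ln(C/418) = 1.00140: ln(C/418) = 1.00140/5.35 = 0.18718, so C = 418 × e^0.18718 = 418 × 1.20584 = 504.04 ppm.

C ≈ 504 ppm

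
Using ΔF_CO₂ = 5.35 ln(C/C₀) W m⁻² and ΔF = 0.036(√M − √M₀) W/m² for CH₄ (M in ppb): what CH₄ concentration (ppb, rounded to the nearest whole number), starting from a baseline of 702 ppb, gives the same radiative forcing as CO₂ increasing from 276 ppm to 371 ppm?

M ≈ 4964 ppb

CO₂ forcing: 5.35 × ln(371/276) = 5.35 × 0.295801 = 1.58254 W/m².
Set 0.036(√M − √702) = 1.58254: √M = 1.58254/0.036 + √702 = 43.9594 + 26.4953 = 70.4547.
M = (70.4547)² = 4963.86 ppb.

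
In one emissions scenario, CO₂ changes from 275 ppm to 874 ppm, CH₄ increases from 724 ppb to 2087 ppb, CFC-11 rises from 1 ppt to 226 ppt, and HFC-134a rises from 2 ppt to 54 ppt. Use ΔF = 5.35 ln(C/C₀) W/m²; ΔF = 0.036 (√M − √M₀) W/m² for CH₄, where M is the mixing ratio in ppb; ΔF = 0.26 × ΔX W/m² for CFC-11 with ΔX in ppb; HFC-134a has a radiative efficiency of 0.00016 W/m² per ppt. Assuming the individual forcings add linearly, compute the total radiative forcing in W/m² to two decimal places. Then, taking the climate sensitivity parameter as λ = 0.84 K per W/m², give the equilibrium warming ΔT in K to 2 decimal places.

CO₂: 5.35 × ln(874/275) = 5.35 × ln(3.17818) = 5.35 × 1.15631 = 6.1863 W/m².
CH₄: 0.036 × (√2087 − √724) = 0.036 × (45.6837 − 26.9072) = 0.036 × 18.7765 = 0.6760 W/m².
CFC-11: Δ = 226 − 1 = 225 ppt = 0.225 ppb; ΔF = 0.26 × 0.225 = 0.0585 W/m².
HFC-134a: ΔF = 0.00016 × (54 − 2) = 0.00016 × 52 = 0.0083 W/m².
Total ΔF = 6.1863 + 0.6760 + 0.0585 + 0.0083 = 6.9291 W/m².
ΔT = λ ΔF = 0.84 × 6.93 = 5.8212 K.

ΔF = 6.93 W/m²; ΔT = 5.82 K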